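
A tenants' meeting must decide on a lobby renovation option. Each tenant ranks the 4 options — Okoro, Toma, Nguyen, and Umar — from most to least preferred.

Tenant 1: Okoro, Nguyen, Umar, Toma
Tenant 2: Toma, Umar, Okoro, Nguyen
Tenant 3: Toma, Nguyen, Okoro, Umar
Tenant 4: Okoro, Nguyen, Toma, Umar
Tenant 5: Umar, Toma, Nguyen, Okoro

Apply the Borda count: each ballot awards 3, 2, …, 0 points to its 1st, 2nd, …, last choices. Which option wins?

Borda scores:
  Okoro: 3 + 1 + 1 + 3 + 0 = 8
  Toma: 0 + 3 + 3 + 1 + 2 = 9
  Nguyen: 2 + 0 + 2 + 2 + 1 = 7
  Umar: 1 + 2 + 0 + 0 + 3 = 6
Toma has the highest total.

Toma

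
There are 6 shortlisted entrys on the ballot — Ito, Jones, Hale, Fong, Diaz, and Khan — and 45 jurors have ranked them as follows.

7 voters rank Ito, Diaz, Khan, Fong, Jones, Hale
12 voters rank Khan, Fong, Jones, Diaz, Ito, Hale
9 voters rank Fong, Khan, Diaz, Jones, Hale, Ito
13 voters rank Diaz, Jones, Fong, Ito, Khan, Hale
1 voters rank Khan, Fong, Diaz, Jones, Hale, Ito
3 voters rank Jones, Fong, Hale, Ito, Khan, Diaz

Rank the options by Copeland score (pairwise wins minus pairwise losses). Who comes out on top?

Pairwise results:
  Ito vs Jones: Jones wins 38–7.
  Ito vs Hale: Ito wins 32–13.
  Ito vs Fong: Fong wins 38–7.
  Ito vs Diaz: Diaz wins 35–10.
  Ito vs Khan: Ito wins 23–22.
  Jones vs Hale: Jones wins 45–0.
  Jones vs Fong: Fong wins 29–16.
  Jones vs Diaz: Diaz wins 30–15.
  Jones vs Khan: Khan wins 29–16.
  Hale vs Fong: Fong wins 45–0.
  Hale vs Diaz: Diaz wins 42–3.
  Hale vs Khan: Khan wins 42–3.
  Fong vs Diaz: Fong wins 25–20.
  Fong vs Khan: Fong wins 25–20.
  Diaz vs Khan: Khan wins 25–20.
Copeland scores (wins − losses):
  Ito: 2 − 3 = -1
  Jones: 2 − 3 = -1
  Hale: 0 − 5 = -5
  Fong: 5 − 0 = 5
  Diaz: 3 − 2 = 1
  Khan: 3 − 2 = 1
Fong has the best Copeland score.

Fong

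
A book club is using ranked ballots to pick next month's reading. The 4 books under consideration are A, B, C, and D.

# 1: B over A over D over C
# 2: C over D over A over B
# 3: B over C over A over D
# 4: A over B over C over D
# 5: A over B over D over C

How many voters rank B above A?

Ballots ranking B above A: 2.
Ballots ranking A above B: 3.
So 2 of 5 voters prefer B to A.

2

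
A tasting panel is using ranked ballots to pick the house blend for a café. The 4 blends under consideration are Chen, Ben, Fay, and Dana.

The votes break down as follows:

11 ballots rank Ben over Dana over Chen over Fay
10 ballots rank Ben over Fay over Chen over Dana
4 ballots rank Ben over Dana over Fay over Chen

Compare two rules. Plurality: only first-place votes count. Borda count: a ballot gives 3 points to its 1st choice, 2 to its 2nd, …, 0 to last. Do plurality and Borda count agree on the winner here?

Plurality first-place counts: Chen 0, Ben 25, Fay 0, Dana 0 → Ben.
Borda totals: Chen 21, Ben 75, Fay 24, Dana 30 → Ben.
The two rules agree on Ben.

Yes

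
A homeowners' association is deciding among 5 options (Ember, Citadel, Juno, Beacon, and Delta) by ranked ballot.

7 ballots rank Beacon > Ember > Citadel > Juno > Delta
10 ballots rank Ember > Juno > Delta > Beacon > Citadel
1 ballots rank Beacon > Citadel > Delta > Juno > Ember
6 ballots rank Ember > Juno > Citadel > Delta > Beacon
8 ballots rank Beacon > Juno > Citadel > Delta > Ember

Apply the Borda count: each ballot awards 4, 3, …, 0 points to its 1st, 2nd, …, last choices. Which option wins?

Ember

Borda scores:
  Ember: 7·3 + 10·4 + 0 + 6·4 + 8·0 = 85
  Citadel: 7·2 + 10·0 + 3 + 6·2 + 8·2 = 45
  Juno: 7·1 + 10·3 + 1 + 6·3 + 8·3 = 80
  Beacon: 7·4 + 10·1 + 4 + 6·0 + 8·4 = 74
  Delta: 7·0 + 10·2 + 2 + 6·1 + 8·1 = 36
Ember has the highest total.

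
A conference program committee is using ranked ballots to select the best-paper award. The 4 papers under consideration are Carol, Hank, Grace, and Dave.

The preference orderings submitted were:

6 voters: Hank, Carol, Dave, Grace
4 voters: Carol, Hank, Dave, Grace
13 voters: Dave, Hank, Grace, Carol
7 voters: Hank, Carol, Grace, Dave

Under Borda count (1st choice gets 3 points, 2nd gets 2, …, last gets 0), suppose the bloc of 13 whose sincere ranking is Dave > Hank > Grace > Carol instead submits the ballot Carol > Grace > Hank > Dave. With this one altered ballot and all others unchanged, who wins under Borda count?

Carol

Borda totals with the altered ballot: Carol 77, Hank 60, Grace 33, Dave 10.
The switch changes the winner from Hank to Carol.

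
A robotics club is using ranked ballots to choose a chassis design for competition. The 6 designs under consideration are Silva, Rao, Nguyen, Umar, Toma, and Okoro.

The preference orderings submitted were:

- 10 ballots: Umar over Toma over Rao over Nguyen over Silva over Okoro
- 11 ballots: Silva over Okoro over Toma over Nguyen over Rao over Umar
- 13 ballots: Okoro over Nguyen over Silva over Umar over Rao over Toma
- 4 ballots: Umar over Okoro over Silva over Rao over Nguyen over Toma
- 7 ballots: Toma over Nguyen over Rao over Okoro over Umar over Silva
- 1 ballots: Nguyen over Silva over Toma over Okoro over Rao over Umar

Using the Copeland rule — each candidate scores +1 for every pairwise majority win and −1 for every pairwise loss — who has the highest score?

Pairwise results:
  Silva vs Rao: Silva wins 29–17.
  Silva vs Nguyen: Nguyen wins 31–15.
  Silva vs Umar: Silva wins 25–21.
  Silva vs Toma: Silva wins 29–17.
  Silva vs Okoro: Okoro wins 24–22.
  Rao vs Nguyen: Nguyen wins 32–14.
  Rao vs Umar: Umar wins 27–19.
  Rao vs Toma: Toma wins 29–17.
  Rao vs Okoro: Okoro wins 29–17.
  Nguyen vs Umar: Nguyen wins 32–14.
  Nguyen vs Toma: Toma wins 28–18.
  Nguyen vs Okoro: Okoro wins 28–18.
  Umar vs Toma: Umar wins 27–19.
  Umar vs Okoro: Okoro wins 32–14.
  Toma vs Okoro: Okoro wins 28–18.
Copeland scores (wins − losses):
  Silva: 3 − 2 = 1
  Rao: 0 − 5 = -5
  Nguyen: 3 − 2 = 1
  Umar: 2 − 3 = -1
  Toma: 2 − 3 = -1
  Okoro: 5 − 0 = 5
Okoro has the best Copeland score.

Okoro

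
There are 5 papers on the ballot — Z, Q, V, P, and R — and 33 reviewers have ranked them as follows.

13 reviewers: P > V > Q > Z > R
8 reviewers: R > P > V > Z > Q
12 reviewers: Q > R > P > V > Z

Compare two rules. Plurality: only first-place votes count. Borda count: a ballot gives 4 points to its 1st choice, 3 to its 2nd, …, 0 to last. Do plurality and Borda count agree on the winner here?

Plurality first-place counts: Z 0, Q 12, V 0, P 13, R 8 → P.
Borda totals: Z 21, Q 74, V 67, P 100, R 68 → P.
The two rules agree on P.

Yes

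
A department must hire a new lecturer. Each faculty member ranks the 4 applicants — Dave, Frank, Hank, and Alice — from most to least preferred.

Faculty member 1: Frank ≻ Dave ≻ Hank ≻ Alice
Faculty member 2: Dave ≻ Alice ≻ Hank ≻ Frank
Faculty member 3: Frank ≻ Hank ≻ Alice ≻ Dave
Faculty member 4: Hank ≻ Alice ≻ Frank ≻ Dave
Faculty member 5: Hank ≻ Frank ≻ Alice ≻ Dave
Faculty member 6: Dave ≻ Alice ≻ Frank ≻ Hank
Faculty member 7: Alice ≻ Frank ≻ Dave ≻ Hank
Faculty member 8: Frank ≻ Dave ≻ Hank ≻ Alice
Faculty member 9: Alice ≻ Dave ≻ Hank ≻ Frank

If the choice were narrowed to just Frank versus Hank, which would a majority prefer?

Ballots ranking Frank above Hank: 5.
Ballots ranking Hank above Frank: 4.
Frank wins the head-to-head, 5–4.

Frank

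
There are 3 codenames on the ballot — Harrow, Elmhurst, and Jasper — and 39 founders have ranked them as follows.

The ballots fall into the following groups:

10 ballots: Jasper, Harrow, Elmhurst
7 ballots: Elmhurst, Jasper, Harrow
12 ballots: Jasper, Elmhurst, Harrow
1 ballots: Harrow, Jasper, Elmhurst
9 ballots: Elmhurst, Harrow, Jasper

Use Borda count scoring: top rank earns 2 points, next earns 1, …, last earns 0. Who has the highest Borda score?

Jasper

Borda scores:
  Harrow: 10·1 + 7·0 + 12·0 + 2 + 9·1 = 21
  Elmhurst: 10·0 + 7·2 + 12·1 + 0 + 9·2 = 44
  Jasper: 10·2 + 7·1 + 12·2 + 1 + 9·0 = 52
Jasper has the highest total.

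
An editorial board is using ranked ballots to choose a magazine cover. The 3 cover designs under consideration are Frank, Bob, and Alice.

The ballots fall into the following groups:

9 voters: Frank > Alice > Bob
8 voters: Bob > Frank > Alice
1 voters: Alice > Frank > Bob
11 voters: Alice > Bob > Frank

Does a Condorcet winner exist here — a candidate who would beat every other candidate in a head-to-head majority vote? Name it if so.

None — there is no Condorcet winner

Head-to-head results (29 voters total):
Frank vs Bob: Bob wins 19–10.
Frank vs Alice: Frank wins 17–12.
Bob vs Alice: Alice wins 21–8.
No candidate beats all others: Frank beats Alice beats Bob beats Frank, a majority cycle.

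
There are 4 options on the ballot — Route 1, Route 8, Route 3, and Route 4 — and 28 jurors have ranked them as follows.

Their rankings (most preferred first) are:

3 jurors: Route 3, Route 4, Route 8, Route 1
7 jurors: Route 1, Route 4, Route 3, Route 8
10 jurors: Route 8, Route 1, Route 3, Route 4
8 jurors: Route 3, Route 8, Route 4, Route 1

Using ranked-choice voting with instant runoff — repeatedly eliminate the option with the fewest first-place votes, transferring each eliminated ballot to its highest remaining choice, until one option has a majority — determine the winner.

Round 1: Route 3 11, Route 8 10, Route 1 7, Route 4 0. Route 4 has the fewest and is eliminated.
Round 2: Route 3 11, Route 8 10, Route 1 7. Route 1 has the fewest and is eliminated.
Round 3: Route 3 18, Route 8 10. Route 3 has a majority.

Route 3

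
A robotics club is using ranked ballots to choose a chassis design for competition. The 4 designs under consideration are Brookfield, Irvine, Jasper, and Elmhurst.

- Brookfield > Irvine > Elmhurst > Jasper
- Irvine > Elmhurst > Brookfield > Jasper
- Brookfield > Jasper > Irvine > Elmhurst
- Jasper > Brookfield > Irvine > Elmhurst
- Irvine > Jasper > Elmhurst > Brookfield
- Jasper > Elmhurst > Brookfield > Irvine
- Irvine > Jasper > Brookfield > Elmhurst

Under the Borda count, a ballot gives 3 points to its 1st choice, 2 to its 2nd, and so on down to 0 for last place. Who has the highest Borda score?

Borda scores:
  Brookfield: 3 + 1 + 3 + 2 + 0 + 1 + 1 = 11
  Irvine: 2 + 3 + 1 + 1 + 3 + 0 + 3 = 13
  Jasper: 0 + 0 + 2 + 3 + 2 + 3 + 2 = 12
  Elmhurst: 1 + 2 + 0 + 0 + 1 + 2 + 0 = 6
Irvine has the highest total.

Irvine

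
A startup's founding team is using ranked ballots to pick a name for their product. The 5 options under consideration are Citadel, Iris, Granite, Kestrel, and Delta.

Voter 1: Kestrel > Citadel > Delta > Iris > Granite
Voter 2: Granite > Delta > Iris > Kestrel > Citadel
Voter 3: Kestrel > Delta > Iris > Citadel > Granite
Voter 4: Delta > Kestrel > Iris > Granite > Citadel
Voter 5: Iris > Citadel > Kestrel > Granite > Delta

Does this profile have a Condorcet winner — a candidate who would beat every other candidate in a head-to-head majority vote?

Yes

Head-to-head results (5 voters total):
Citadel vs Iris: Iris wins 4–1.
Citadel vs Granite: Citadel wins 3–2.
Citadel vs Kestrel: Kestrel wins 4–1.
Citadel vs Delta: Delta wins 3–2.
Iris vs Granite: Iris wins 4–1.
Iris vs Kestrel: Kestrel wins 3–2.
Iris vs Delta: Delta wins 4–1.
Granite vs Kestrel: Kestrel wins 4–1.
Granite vs Delta: Delta wins 3–2.
Kestrel vs Delta: Kestrel wins 3–2.
Kestrel beats each rival — Citadel (4–1), Iris (3–2), Granite (4–1), Delta (3–2) — so Kestrel is the Condorcet winner.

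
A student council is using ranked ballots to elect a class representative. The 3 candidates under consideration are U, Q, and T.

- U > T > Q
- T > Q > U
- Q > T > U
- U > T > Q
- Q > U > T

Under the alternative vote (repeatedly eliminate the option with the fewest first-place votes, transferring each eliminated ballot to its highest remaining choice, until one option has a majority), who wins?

Q

Round 1: U 2, Q 2, T 1. T has the fewest and is eliminated.
Round 2: Q 3, U 2. Q has a majority.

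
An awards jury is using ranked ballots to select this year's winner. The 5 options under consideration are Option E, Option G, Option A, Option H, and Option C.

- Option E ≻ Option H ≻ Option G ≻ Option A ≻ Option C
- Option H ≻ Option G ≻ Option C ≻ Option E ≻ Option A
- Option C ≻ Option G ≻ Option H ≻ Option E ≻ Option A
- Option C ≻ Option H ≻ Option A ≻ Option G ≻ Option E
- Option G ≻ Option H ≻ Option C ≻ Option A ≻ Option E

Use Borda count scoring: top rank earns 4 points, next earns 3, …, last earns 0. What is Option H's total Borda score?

15

Borda scores:
  Option E: 4 + 1 + 1 + 0 + 0 = 6
  Option G: 2 + 3 + 3 + 1 + 4 = 13
  Option A: 1 + 0 + 0 + 2 + 1 = 4
  Option H: 3 + 4 + 2 + 3 + 3 = 15
  Option C: 0 + 2 + 4 + 4 + 2 = 12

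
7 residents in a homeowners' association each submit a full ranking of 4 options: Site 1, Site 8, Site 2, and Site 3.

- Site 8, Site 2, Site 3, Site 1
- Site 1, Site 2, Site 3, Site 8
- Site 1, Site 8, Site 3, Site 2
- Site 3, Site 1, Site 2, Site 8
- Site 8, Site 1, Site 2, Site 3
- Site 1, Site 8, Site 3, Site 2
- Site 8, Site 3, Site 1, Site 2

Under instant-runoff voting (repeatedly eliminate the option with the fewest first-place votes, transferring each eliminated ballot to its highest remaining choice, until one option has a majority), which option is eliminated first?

Round 1: Site 1 3, Site 8 3, Site 3 1, Site 2 0. Site 2 has the fewest and is eliminated.
Round 2: Site 1 3, Site 8 3, Site 3 1. Site 3 has the fewest and is eliminated.
Round 3: Site 1 4, Site 8 3. Site 1 has a majority.

Site 2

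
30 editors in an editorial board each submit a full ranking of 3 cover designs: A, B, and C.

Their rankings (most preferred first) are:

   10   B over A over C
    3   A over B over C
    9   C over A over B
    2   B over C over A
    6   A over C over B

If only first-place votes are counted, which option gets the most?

B

First-place vote totals:
  A: 9
  B: 12
  C: 9
B has the most first-place votes.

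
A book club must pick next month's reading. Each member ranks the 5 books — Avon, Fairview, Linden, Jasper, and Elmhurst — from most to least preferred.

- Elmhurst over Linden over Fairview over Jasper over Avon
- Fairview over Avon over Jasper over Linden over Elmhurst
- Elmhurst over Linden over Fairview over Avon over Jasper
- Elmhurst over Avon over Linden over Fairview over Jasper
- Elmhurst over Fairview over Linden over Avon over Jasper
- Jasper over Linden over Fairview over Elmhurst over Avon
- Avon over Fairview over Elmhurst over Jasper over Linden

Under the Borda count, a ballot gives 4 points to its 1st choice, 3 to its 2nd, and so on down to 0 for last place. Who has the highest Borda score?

Elmhurst

Borda scores:
  Avon: 0 + 3 + 1 + 3 + 1 + 0 + 4 = 12
  Fairview: 2 + 4 + 2 + 1 + 3 + 2 + 3 = 17
  Linden: 3 + 1 + 3 + 2 + 2 + 3 + 0 = 14
  Jasper: 1 + 2 + 0 + 0 + 0 + 4 + 1 = 8
  Elmhurst: 4 + 0 + 4 + 4 + 4 + 1 + 2 = 19
Elmhurst has the highest total.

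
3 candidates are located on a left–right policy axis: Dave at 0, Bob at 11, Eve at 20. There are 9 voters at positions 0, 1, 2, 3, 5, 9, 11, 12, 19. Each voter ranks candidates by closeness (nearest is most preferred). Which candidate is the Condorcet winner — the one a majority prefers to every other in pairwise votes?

With single-peaked preferences on a line, the Condorcet winner is the candidate closest to the median voter.
The median voter (position 5) is closest to Dave at 0.
Check: Dave vs Eve — voters closer to Dave: 6 of 9.

Dave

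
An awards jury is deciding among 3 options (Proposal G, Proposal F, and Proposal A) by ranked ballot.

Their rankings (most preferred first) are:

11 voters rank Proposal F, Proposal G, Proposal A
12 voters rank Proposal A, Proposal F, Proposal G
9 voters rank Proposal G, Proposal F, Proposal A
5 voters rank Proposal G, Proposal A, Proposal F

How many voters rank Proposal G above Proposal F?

14

Ballots ranking Proposal G above Proposal F: 9+5 = 14.
Ballots ranking Proposal F above Proposal G: 11+12 = 23.
So 14 of 37 voters prefer Proposal G to Proposal F.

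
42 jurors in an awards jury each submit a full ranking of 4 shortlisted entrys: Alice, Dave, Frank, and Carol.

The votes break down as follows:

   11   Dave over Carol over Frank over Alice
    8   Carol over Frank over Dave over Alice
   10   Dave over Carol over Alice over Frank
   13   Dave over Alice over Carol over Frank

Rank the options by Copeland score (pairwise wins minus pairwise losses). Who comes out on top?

Pairwise results:
  Alice vs Dave: Dave wins 42–0.
  Alice vs Frank: Alice wins 23–19.
  Alice vs Carol: Carol wins 29–13.
  Dave vs Frank: Dave wins 34–8.
  Dave vs Carol: Dave wins 34–8.
  Frank vs Carol: Carol wins 42–0.
Copeland scores (wins − losses):
  Alice: 1 − 2 = -1
  Dave: 3 − 0 = 3
  Frank: 0 − 3 = -3
  Carol: 2 − 1 = 1
Dave has the best Copeland score.

Dave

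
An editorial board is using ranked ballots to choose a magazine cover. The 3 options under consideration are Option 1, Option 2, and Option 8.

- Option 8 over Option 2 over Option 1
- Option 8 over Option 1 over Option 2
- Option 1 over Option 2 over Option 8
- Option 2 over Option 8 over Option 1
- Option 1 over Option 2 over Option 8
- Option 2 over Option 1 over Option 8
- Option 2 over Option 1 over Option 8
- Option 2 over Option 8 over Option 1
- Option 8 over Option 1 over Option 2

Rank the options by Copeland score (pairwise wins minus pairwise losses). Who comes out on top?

Option 2

Pairwise results:
  Option 1 vs Option 2: Option 2 wins 5–4.
  Option 1 vs Option 8: Option 8 wins 5–4.
  Option 2 vs Option 8: Option 2 wins 6–3.
Copeland scores (wins − losses):
  Option 1: 0 − 2 = -2
  Option 2: 2 − 0 = 2
  Option 8: 1 − 1 = 0
Option 2 has the best Copeland score.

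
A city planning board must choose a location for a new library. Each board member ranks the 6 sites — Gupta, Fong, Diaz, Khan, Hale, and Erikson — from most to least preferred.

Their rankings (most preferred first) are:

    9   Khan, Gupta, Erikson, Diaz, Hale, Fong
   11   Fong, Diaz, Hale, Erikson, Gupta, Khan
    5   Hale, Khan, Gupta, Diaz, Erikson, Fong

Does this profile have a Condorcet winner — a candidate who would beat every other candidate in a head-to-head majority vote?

Head-to-head results (25 voters total):
Gupta vs Fong: Gupta wins 14–11.
Gupta vs Diaz: Gupta wins 14–11.
Gupta vs Khan: Khan wins 14–11.
Gupta vs Hale: Hale wins 16–9.
Gupta vs Erikson: Gupta wins 14–11.
Fong vs Diaz: Diaz wins 14–11.
Fong vs Khan: Khan wins 14–11.
Fong vs Hale: Hale wins 14–11.
Fong vs Erikson: Erikson wins 14–11.
Diaz vs Khan: Khan wins 14–11.
Diaz vs Hale: Diaz wins 20–5.
Diaz vs Erikson: Diaz wins 16–9.
Khan vs Hale: Hale wins 16–9.
Khan vs Erikson: Khan wins 14–11.
Hale vs Erikson: Hale wins 16–9.
No candidate beats all others: Gupta beats Diaz beats Hale beats Gupta, a majority cycle.

No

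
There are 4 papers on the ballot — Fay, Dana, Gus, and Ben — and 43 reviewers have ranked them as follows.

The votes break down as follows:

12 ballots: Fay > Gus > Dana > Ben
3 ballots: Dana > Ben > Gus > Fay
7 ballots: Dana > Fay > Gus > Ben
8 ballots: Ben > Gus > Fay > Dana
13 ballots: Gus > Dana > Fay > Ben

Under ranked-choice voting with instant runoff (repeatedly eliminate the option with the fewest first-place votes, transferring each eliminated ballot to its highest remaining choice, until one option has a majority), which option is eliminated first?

Round 1: Gus 13, Fay 12, Dana 10, Ben 8. Ben has the fewest and is eliminated.
Round 2: Gus 21, Fay 12, Dana 10. Dana has the fewest and is eliminated.
Round 3: Gus 24, Fay 19. Gus has a majority.

Ben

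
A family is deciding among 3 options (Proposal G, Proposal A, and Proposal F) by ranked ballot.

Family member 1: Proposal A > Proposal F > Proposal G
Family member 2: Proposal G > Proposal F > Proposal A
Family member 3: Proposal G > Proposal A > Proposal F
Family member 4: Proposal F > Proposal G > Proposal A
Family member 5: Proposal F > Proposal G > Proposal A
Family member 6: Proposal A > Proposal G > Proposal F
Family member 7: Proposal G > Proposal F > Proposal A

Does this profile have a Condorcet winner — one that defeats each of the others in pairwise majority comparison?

Yes

Head-to-head results (7 voters total):
Proposal G vs Proposal A: Proposal G wins 5–2.
Proposal G vs Proposal F: Proposal G wins 4–3.
Proposal A vs Proposal F: Proposal F wins 4–3.
Proposal G beats each rival — Proposal A (5–2), Proposal F (4–3) — so Proposal G is the Condorcet winner.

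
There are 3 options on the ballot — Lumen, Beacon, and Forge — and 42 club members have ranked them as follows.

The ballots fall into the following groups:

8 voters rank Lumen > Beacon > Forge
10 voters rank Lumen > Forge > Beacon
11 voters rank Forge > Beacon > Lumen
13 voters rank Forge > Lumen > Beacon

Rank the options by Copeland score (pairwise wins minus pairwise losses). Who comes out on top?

Forge

Pairwise results:
  Lumen vs Beacon: Lumen wins 31–11.
  Lumen vs Forge: Forge wins 24–18.
  Beacon vs Forge: Forge wins 34–8.
Copeland scores (wins − losses):
  Lumen: 1 − 1 = 0
  Beacon: 0 − 2 = -2
  Forge: 2 − 0 = 2
Forge has the best Copeland score.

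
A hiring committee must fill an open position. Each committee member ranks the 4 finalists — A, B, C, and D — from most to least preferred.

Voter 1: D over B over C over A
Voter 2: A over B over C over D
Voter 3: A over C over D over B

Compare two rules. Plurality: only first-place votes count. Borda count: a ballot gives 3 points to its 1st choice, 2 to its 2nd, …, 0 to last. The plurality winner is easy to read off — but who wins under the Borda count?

Plurality first-place counts: A 2, B 0, C 0, D 1 → A.
Borda totals: A 6, B 4, C 4, D 4 → A.

A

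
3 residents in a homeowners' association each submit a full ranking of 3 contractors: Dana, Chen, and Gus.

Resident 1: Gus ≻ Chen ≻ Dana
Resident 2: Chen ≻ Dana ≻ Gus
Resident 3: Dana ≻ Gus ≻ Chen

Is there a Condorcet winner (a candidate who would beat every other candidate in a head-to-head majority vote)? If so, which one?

There is no Condorcet winner

Head-to-head results (3 voters total):
Dana vs Chen: Chen wins 2–1.
Dana vs Gus: Dana wins 2–1.
Chen vs Gus: Gus wins 2–1.
No candidate beats all others: Dana beats Gus beats Chen beats Dana, a majority cycle.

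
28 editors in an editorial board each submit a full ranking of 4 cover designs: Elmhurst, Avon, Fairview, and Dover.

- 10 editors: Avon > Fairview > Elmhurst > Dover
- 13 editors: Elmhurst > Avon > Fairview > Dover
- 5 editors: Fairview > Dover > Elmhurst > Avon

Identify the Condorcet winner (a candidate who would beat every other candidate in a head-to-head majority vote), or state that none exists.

No Condorcet winner

Head-to-head results (28 voters total):
Elmhurst vs Avon: Elmhurst wins 18–10.
Elmhurst vs Fairview: Fairview wins 15–13.
Elmhurst vs Dover: Elmhurst wins 23–5.
Avon vs Fairview: Avon wins 23–5.
Avon vs Dover: Avon wins 23–5.
Fairview vs Dover: Fairview wins 28–0.
No candidate beats all others: Elmhurst beats Avon beats Fairview beats Elmhurst, a majority cycle.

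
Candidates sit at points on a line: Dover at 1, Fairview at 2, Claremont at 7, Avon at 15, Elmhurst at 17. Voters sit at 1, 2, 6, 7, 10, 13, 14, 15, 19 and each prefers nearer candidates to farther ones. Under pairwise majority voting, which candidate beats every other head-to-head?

With single-peaked preferences on a line, the Condorcet winner is the candidate closest to the median voter.
The median voter (position 10) is closest to Claremont at 7.
Check: Claremont vs Elmhurst — voters closer to Claremont: 5 of 9.

Claremont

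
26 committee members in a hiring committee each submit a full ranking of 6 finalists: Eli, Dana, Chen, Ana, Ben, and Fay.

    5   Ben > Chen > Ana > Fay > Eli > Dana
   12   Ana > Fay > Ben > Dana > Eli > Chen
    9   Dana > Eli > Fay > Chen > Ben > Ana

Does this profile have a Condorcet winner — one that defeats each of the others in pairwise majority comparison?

No

Head-to-head results (26 voters total):
Eli vs Dana: Dana wins 21–5.
Eli vs Chen: Eli wins 21–5.
Eli vs Ana: Ana wins 17–9.
Eli vs Ben: Ben wins 17–9.
Eli vs Fay: Fay wins 17–9.
Dana vs Chen: Dana wins 21–5.
Dana vs Ana: Ana wins 17–9.
Dana vs Ben: Ben wins 17–9.
Dana vs Fay: Fay wins 17–9.
Chen vs Ana: Chen wins 14–12.
Chen vs Ben: Ben wins 17–9.
Chen vs Fay: Fay wins 21–5.
Ana vs Ben: Ben wins 14–12.
Ana vs Fay: Ana wins 17–9.
Ben vs Fay: Fay wins 21–5.
No candidate beats all others: Eli beats Chen beats Ana beats Eli, a majority cycle.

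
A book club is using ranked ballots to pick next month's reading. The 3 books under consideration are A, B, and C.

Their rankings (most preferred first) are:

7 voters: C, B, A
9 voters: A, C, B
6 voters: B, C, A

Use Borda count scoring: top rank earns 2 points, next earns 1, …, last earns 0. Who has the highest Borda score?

C

Borda scores:
  A: 7·0 + 9·2 + 6·0 = 18
  B: 7·1 + 9·0 + 6·2 = 19
  C: 7·2 + 9·1 + 6·1 = 29
C has the highest total.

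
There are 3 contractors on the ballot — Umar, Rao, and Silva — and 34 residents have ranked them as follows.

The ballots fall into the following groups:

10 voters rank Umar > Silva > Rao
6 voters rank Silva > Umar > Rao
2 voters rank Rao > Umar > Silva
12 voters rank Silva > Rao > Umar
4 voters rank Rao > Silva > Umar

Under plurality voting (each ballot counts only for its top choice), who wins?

First-place vote totals:
  Umar: 10
  Rao: 6
  Silva: 18
Silva has the most first-place votes.

Silva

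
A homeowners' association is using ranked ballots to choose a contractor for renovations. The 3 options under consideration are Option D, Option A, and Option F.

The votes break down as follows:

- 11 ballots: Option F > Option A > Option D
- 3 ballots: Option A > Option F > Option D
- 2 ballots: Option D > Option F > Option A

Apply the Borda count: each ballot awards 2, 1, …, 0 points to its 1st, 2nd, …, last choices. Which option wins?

Borda scores:
  Option D: 11·0 + 3·0 + 2·2 = 4
  Option A: 11·1 + 3·2 + 2·0 = 17
  Option F: 11·2 + 3·1 + 2·1 = 27
Option F has the highest total.

Option F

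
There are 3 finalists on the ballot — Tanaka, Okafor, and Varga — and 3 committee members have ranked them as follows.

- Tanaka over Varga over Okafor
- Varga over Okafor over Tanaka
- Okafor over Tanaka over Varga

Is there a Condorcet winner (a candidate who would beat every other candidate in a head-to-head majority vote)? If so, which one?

Head-to-head results (3 voters total):
Tanaka vs Okafor: Okafor wins 2–1.
Tanaka vs Varga: Tanaka wins 2–1.
Okafor vs Varga: Varga wins 2–1.
No candidate beats all others: Tanaka beats Varga beats Okafor beats Tanaka, a majority cycle.

No Condorcet winner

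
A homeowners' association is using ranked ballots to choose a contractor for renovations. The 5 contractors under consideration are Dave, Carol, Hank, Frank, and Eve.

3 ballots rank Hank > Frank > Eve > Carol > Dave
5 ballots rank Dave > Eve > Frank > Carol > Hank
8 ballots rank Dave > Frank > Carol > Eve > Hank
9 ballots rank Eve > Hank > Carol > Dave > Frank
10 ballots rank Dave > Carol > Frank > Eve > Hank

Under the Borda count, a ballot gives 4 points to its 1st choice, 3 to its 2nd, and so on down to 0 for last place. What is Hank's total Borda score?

39

Borda scores:
  Dave: 3·0 + 5·4 + 8·4 + 9·1 + 10·4 = 101
  Carol: 3·1 + 5·1 + 8·2 + 9·2 + 10·3 = 72
  Hank: 3·4 + 5·0 + 8·0 + 9·3 + 10·0 = 39
  Frank: 3·3 + 5·2 + 8·3 + 9·0 + 10·2 = 63
  Eve: 3·2 + 5·3 + 8·1 + 9·4 + 10·1 = 75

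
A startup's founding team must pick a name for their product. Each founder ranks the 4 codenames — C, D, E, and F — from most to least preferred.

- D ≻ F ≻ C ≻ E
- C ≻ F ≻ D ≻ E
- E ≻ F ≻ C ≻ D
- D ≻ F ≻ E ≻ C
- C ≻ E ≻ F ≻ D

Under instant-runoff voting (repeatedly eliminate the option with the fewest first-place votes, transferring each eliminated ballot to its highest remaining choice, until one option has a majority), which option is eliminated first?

Round 1: C 2, D 2, E 1, F 0. F has the fewest and is eliminated.
Round 2: C 2, D 2, E 1. E has the fewest and is eliminated.
Round 3: C 3, D 2. C has a majority.

F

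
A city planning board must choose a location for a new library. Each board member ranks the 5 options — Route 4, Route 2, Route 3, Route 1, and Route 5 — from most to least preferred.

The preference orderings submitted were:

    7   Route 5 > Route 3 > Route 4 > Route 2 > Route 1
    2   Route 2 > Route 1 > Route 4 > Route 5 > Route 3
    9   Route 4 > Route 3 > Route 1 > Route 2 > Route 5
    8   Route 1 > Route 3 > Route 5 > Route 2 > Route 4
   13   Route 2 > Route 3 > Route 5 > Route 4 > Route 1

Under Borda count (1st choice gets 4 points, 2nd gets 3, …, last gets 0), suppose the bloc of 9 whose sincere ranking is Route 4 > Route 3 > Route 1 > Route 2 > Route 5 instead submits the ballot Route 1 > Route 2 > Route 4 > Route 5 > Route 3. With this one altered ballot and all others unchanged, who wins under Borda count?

Route 2

Borda totals with the altered ballot: Route 4 49, Route 2 102, Route 3 84, Route 1 74, Route 5 81.
The switch changes the winner from Route 3 to Route 2.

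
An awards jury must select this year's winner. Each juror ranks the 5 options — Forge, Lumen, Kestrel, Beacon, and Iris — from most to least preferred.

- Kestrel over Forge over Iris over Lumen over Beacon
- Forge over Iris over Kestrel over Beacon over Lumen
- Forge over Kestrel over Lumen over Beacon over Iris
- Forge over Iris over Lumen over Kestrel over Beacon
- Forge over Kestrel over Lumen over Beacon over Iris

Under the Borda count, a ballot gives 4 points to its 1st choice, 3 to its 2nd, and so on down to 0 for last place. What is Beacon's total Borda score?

3

Borda scores:
  Forge: 3 + 4 + 4 + 4 + 4 = 19
  Lumen: 1 + 0 + 2 + 2 + 2 = 7
  Kestrel: 4 + 2 + 3 + 1 + 3 = 13
  Beacon: 0 + 1 + 1 + 0 + 1 = 3
  Iris: 2 + 3 + 0 + 3 + 0 = 8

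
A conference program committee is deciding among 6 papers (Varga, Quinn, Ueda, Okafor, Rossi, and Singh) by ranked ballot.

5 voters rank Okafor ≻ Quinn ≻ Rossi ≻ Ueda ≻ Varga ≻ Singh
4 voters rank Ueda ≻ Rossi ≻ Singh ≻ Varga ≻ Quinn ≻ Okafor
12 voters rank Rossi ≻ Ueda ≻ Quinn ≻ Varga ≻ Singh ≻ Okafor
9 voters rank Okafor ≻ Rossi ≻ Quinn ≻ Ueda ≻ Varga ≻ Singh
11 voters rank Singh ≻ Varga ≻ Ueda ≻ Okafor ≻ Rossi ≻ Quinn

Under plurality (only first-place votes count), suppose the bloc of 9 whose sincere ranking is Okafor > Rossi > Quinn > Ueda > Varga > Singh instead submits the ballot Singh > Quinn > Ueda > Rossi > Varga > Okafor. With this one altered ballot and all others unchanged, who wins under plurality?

First-place totals with the altered ballot: Varga 0, Quinn 0, Ueda 4, Okafor 5, Rossi 12, Singh 20.
The switch changes the winner from Okafor to Singh.

Singh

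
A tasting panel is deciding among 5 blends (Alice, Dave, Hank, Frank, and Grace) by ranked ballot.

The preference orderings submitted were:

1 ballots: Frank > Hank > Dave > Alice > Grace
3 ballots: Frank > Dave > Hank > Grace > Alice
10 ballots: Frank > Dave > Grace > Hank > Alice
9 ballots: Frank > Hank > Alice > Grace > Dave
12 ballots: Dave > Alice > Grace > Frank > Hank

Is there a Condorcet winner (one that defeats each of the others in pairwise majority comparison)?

Head-to-head results (35 voters total):
Alice vs Dave: Dave wins 26–9.
Alice vs Hank: Hank wins 23–12.
Alice vs Frank: Frank wins 23–12.
Alice vs Grace: Alice wins 22–13.
Dave vs Hank: Dave wins 25–10.
Dave vs Frank: Frank wins 23–12.
Dave vs Grace: Dave wins 26–9.
Hank vs Frank: Frank wins 35–0.
Hank vs Grace: Grace wins 22–13.
Frank vs Grace: Frank wins 23–12.
Frank beats each rival — Alice (23–12), Dave (23–12), Hank (35–0), Grace (23–12) — so Frank is the Condorcet winner.

Yes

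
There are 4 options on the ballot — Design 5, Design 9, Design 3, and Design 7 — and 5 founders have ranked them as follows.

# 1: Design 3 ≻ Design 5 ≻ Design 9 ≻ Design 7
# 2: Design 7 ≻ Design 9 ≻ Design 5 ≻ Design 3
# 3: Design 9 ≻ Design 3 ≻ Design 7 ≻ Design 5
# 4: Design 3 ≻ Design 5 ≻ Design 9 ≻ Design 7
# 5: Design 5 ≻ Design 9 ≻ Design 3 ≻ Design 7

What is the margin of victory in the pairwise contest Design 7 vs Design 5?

1

Ballots ranking Design 7 above Design 5: 2.
Ballots ranking Design 5 above Design 7: 3.
Design 5 wins 3–2, a margin of 1.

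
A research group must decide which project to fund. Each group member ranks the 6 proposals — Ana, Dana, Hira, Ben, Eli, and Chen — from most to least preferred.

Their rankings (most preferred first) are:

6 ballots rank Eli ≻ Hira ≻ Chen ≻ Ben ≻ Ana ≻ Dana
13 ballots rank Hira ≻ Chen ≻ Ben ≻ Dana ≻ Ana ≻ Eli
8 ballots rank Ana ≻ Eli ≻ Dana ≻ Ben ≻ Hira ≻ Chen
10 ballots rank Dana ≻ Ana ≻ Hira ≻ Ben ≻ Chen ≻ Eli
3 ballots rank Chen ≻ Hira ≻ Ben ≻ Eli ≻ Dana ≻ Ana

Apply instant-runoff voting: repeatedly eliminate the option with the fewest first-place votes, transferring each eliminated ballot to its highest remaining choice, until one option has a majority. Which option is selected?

Round 1: Hira 13, Dana 10, Ana 8, Eli 6, Chen 3, Ben 0. Ben has the fewest and is eliminated.
Round 2: Hira 13, Dana 10, Ana 8, Eli 6, Chen 3. Chen has the fewest and is eliminated.
Round 3: Hira 16, Dana 10, Ana 8, Eli 6. Eli has the fewest and is eliminated.
Round 4: Hira 22, Dana 10, Ana 8. Hira has a majority.

Hira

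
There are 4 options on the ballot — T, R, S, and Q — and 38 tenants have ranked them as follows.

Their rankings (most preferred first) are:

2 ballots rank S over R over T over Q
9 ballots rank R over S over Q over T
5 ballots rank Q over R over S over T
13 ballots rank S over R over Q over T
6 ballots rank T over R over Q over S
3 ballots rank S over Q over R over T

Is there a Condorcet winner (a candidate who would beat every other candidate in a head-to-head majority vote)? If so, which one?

R

Head-to-head results (38 voters total):
T vs R: R wins 32–6.
T vs S: S wins 32–6.
T vs Q: Q wins 30–8.
R vs S: R wins 20–18.
R vs Q: R wins 30–8.
S vs Q: S wins 27–11.
R beats each rival — T (32–6), S (20–18), Q (30–8) — so R is the Condorcet winner.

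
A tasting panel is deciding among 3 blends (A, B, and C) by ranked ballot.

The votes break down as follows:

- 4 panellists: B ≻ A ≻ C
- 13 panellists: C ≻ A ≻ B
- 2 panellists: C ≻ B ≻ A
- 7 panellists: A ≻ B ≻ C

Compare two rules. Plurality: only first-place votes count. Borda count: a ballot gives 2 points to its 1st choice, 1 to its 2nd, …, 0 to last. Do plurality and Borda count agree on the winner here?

No

Plurality first-place counts: A 7, B 4, C 15 → C.
Borda totals: A 31, B 17, C 30 → A.
The two rules disagree: plurality picks C, Borda picks A.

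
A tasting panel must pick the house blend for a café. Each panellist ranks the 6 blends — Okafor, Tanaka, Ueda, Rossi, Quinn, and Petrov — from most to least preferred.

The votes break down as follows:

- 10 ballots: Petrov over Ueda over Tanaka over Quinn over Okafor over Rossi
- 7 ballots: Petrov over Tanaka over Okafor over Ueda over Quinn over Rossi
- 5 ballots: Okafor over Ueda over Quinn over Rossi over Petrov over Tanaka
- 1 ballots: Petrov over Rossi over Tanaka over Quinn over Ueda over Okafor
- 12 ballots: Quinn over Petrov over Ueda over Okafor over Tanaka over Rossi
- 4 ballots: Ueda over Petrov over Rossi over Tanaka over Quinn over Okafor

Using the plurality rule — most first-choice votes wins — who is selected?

Petrov

First-place vote totals:
  Okafor: 5
  Tanaka: 0
  Ueda: 4
  Rossi: 0
  Quinn: 12
  Petrov: 18
Petrov has the most first-place votes.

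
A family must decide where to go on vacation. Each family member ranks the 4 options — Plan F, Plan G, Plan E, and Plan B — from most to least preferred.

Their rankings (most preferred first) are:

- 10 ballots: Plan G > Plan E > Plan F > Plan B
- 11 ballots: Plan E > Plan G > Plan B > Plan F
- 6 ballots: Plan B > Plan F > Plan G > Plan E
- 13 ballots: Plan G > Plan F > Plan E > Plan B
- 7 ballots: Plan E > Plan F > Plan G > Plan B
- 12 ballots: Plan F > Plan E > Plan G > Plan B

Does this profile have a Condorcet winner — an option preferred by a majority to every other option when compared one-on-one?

No

Head-to-head results (59 voters total):
Plan F vs Plan G: Plan G wins 34–25.
Plan F vs Plan E: Plan F wins 31–28.
Plan F vs Plan B: Plan F wins 42–17.
Plan G vs Plan E: Plan E wins 30–29.
Plan G vs Plan B: Plan G wins 53–6.
Plan E vs Plan B: Plan E wins 53–6.
No candidate beats all others: Plan F beats Plan E beats Plan G beats Plan F, a majority cycle.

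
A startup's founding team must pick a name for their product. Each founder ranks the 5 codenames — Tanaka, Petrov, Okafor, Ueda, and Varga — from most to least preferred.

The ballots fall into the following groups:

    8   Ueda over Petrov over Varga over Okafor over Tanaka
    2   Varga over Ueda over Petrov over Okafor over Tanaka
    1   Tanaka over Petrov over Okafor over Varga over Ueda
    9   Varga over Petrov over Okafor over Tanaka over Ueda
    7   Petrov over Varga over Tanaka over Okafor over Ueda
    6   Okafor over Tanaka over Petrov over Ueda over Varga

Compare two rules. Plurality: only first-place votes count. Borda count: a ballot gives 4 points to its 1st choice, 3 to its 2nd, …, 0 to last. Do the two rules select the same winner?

No

Plurality first-place counts: Tanaka 1, Petrov 7, Okafor 6, Ueda 8, Varga 11 → Varga.
Borda totals: Tanaka 45, Petrov 98, Okafor 61, Ueda 44, Varga 82 → Petrov.
The two rules disagree: plurality picks Varga, Borda picks Petrov.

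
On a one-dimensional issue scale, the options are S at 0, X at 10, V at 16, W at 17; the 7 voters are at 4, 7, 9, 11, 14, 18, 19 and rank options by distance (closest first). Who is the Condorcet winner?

With single-peaked preferences on a line, the Condorcet winner is the candidate closest to the median voter.
The median voter (position 11) is closest to X at 10.
Check: X vs W — voters closer to X: 4 of 7.

X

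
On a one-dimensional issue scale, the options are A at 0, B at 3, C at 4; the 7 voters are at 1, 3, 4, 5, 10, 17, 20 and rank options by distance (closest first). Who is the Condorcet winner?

C

With single-peaked preferences on a line, the Condorcet winner is the candidate closest to the median voter.
The median voter (position 5) is closest to C at 4.
Check: C vs B — voters closer to C: 5 of 7.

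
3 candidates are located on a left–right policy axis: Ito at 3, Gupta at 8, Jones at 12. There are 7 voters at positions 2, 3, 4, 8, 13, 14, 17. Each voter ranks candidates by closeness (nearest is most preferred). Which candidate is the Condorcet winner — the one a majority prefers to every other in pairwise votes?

Gupta

With single-peaked preferences on a line, the Condorcet winner is the candidate closest to the median voter.
The median voter (position 8) is closest to Gupta at 8.
Check: Gupta vs Jones — voters closer to Gupta: 4 of 7.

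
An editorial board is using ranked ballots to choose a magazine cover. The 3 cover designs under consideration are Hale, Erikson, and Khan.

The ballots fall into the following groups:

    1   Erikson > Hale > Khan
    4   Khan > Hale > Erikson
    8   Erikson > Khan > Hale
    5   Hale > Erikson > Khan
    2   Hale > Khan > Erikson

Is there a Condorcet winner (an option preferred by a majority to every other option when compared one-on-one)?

No

Head-to-head results (20 voters total):
Hale vs Erikson: Hale wins 11–9.
Hale vs Khan: Khan wins 12–8.
Erikson vs Khan: Erikson wins 14–6.
No candidate beats all others: Hale beats Erikson beats Khan beats Hale, a majority cycle.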